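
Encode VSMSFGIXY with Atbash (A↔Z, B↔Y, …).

EHNHUTRCB

V(21) → E(4)
S(18) → H(7)
M(12) → N(13)
S(18) → H(7)
F(5) → U(20)
G(6) → T(19)
I(8) → R(17)
X(23) → C(2)
Y(24) → B(1)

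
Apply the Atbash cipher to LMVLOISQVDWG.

ONEOLRHJEWDT

L(11) → O(14)
M(12) → N(13)
V(21) → E(4)
L(11) → O(14)
O(14) → L(11)
I(8) → R(17)
S(18) → H(7)
Q(16) → J(9)
V(21) → E(4)
D(3) → W(22)
W(22) → D(3)
G(6) → T(19)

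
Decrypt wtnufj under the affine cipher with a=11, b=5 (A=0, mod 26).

The inverse of 11 mod 26 is 19, since 11·19=209≡1. Apply D(y)=19·(y−5) mod 26:
w(22): 19·(22−5)=323≡11 → l
t(19): 19·(19−5)=266≡6 → g
n(13): 19·(13−5)=152≡22 → w
u(20): 19·(20−5)=285≡25 → z
f(5): 19·(5−5)=0 → a
j(9): 19·(9−5)=76≡24 → y

lgwzay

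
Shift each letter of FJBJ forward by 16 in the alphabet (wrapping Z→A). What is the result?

VZRZ

F(5): 5+16=21 → V
J(9): 9+16=25 → Z
B(1): 1+16=17 → R
J(9): 9+16=25 → Z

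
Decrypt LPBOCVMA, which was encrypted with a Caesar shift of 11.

AEQDRKBP

L(11): 11−11=0 → A
P(15): 15−11=4 → E
B(1): 1−11=-10≡16 → Q
O(14): 14−11=3 → D
C(2): 2−11=-9≡17 → R
V(21): 21−11=10 → K
M(12): 12−11=1 → B
A(0): 0−11=-11≡15 → P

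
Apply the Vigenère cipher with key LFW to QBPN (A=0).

BGLY

Repeat the key across the message: LFWL
Q(16)+L(11): 27≡1 → B
B(1)+F(5): 6 → G
P(15)+W(22): 37≡11 → L
N(13)+L(11): 24 → Y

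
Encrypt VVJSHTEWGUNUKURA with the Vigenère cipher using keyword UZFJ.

PUOBBSJFATSDETWJ

Repeat the key across the message: UZFJUZFJUZFJUZFJ
V(21)+U(20): 41≡15 → P
V(21)+Z(25): 46≡20 → U
J(9)+F(5): 14 → O
S(18)+J(9): 27≡1 → B
H(7)+U(20): 27≡1 → B
T(19)+Z(25): 44≡18 → S
E(4)+F(5): 9 → J
W(22)+J(9): 31≡5 → F
G(6)+U(20): 26≡0 → A
U(20)+Z(25): 45≡19 → T
N(13)+F(5): 18 → S
U(20)+J(9): 29≡3 → D
K(10)+U(20): 30≡4 → E
U(20)+Z(25): 45≡19 → T
R(17)+F(5): 22 → W
A(0)+J(9): 9 → J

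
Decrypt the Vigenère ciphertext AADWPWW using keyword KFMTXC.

Repeat the key across the ciphertext: KFMTXCK
A(0)−K(10): -10≡16 → Q
A(0)−F(5): -5≡21 → V
D(3)−M(12): -9≡17 → R
W(22)−T(19): 3 → D
P(15)−X(23): -8≡18 → S
W(22)−C(2): 20 → U
W(22)−K(10): 12 → M

QVRDSUM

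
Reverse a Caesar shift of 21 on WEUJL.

BJZOQ

W(22): 22−21=1 → B
E(4): 4−21=-17≡9 → J
U(20): 20−21=-1≡25 → Z
J(9): 9−21=-12≡14 → O
L(11): 11−21=-10≡16 → Q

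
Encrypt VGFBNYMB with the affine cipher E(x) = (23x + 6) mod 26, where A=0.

VORDTMWD

V(21): 23·21+6=489≡21 → V
G(6): 23·6+6=144≡14 → O
F(5): 23·5+6=121≡17 → R
B(1): 23·1+6=29≡3 → D
N(13): 23·13+6=305≡19 → T
Y(24): 23·24+6=558≡12 → M
M(12): 23·12+6=282≡22 → W
B(1): 23·1+6=29≡3 → D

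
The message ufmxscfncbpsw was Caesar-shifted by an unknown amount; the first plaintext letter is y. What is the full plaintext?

From the crib: u(20)−y(24)=-4≡22, so the shift is 22.
Subtract 22 from each ciphertext letter:
u(20): 20−22=-2≡24 → y
f(5): 5−22=-17≡9 → j
m(12): 12−22=-10≡16 → q
x(23): 23−22=1 → b
s(18): 18−22=-4≡22 → w
c(2): 2−22=-20≡6 → g
f(5): 5−22=-17≡9 → j
n(13): 13−22=-9≡17 → r
c(2): 2−22=-20≡6 → g
b(1): 1−22=-21≡5 → f
p(15): 15−22=-7≡19 → t
s(18): 18−22=-4≡22 → w
w(22): 22−22=0 → a

yjqbwgjrgftwa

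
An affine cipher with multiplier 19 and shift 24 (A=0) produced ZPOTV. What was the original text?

LFUXT

The inverse of 19 mod 26 is 11, since 19·11=209≡1. Apply D(y)=11·(y−24) mod 26:
Z(25): 11·(25−24)=11 → L
P(15): 11·(15−24)=-99≡5 → F
O(14): 11·(14−24)=-110≡20 → U
T(19): 11·(19−24)=-55≡23 → X
V(21): 11·(21−24)=-33≡19 → T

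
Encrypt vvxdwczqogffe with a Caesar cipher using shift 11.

v(21): 21+11=32≡6 → g
v(21): 21+11=32≡6 → g
x(23): 23+11=34≡8 → i
d(3): 3+11=14 → o
w(22): 22+11=33≡7 → h
c(2): 2+11=13 → n
z(25): 25+11=36≡10 → k
q(16): 16+11=27≡1 → b
o(14): 14+11=25 → z
g(6): 6+11=17 → r
f(5): 5+11=16 → q
f(5): 5+11=16 → q
e(4): 4+11=15 → p

ggiohnkbzrqqp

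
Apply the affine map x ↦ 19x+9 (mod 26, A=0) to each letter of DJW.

D(3): 19·3+9=66≡14 → O
J(9): 19·9+9=180≡24 → Y
W(22): 19·22+9=427≡11 → L

OYL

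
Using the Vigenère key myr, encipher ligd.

Repeat the key across the message: myrm
l(11)+m(12): 23 → x
i(8)+y(24): 32≡6 → g
g(6)+r(17): 23 → x
d(3)+m(12): 15 → p

xgxp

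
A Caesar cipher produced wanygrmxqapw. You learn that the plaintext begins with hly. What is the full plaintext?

From the crib: w(22)−h(7)=15, so the shift is 15.
Subtract 15 from each ciphertext letter:
w(22): 22−15=7 → h
a(0): 0−15=-15≡11 → l
n(13): 13−15=-2≡24 → y
y(24): 24−15=9 → j
g(6): 6−15=-9≡17 → r
r(17): 17−15=2 → c
m(12): 12−15=-3≡23 → x
x(23): 23−15=8 → i
q(16): 16−15=1 → b
a(0): 0−15=-15≡11 → l
p(15): 15−15=0 → a
w(22): 22−15=7 → h

hlyjrcxiblah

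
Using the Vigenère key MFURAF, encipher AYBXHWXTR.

Repeat the key across the message: MFURAFMFU
A(0)+M(12): 12 → M
Y(24)+F(5): 29≡3 → D
B(1)+U(20): 21 → V
X(23)+R(17): 40≡14 → O
H(7)+A(0): 7 → H
W(22)+F(5): 27≡1 → B
X(23)+M(12): 35≡9 → J
T(19)+F(5): 24 → Y
R(17)+U(20): 37≡11 → L

MDVOHBJYL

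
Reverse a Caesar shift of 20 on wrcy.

cxie

w(22): 22−20=2 → c
r(17): 17−20=-3≡23 → x
c(2): 2−20=-18≡8 → i
y(24): 24−20=4 → e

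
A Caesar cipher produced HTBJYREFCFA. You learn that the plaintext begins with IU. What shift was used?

From the crib: H(7)−I(8)=-1≡25, so the shift is 25.

25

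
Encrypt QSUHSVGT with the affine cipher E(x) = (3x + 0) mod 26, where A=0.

WCIVCLSF

Q(16): 3·16+0=48≡22 → W
S(18): 3·18+0=54≡2 → C
U(20): 3·20+0=60≡8 → I
H(7): 3·7+0=21 → V
S(18): 3·18+0=54≡2 → C
V(21): 3·21+0=63≡11 → L
G(6): 3·6+0=18 → S
T(19): 3·19+0=57≡5 → F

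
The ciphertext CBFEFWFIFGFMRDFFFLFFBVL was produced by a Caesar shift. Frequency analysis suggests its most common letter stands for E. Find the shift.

The most frequent ciphertext letter is F (appears 10 times).
F is position 5; E is position 4.
Shift = 1.

1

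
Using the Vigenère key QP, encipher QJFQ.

Repeat the key across the message: QPQP
Q(16)+Q(16): 32≡6 → G
J(9)+P(15): 24 → Y
F(5)+Q(16): 21 → V
Q(16)+P(15): 31≡5 → F

GYVF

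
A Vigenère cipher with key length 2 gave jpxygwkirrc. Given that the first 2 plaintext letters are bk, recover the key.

Subtract each crib letter from the matching ciphertext letter (mod 26):
j(9)−b(1)=8 → i
p(15)−k(10)=5 → f

if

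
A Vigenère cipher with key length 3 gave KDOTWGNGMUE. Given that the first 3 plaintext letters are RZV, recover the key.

Subtract each crib letter from the matching ciphertext letter (mod 26):
K(10)−R(17)=-7≡19 → T
D(3)−Z(25)=-22≡4 → E
O(14)−V(21)=-7≡19 → T

TET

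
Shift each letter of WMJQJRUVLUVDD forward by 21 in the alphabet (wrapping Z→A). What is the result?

RHELEMPQGPQYY

W(22): 22+21=43≡17 → R
M(12): 12+21=33≡7 → H
J(9): 9+21=30≡4 → E
Q(16): 16+21=37≡11 → L
J(9): 9+21=30≡4 → E
R(17): 17+21=38≡12 → M
U(20): 20+21=41≡15 → P
V(21): 21+21=42≡16 → Q
L(11): 11+21=32≡6 → G
U(20): 20+21=41≡15 → P
V(21): 21+21=42≡16 → Q
D(3): 3+21=24 → Y
D(3): 3+21=24 → Y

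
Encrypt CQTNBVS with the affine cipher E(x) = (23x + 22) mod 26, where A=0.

C(2): 23·2+22=68≡16 → Q
Q(16): 23·16+22=390≡0 → A
T(19): 23·19+22=459≡17 → R
N(13): 23·13+22=321≡9 → J
B(1): 23·1+22=45≡19 → T
V(21): 23·21+22=505≡11 → L
S(18): 23·18+22=436≡20 → U

QARJTLU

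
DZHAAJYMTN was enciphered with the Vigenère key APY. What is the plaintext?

DKJALLYXVN

Repeat the key across the ciphertext: APYAPYAPYA
D(3)−A(0): 3 → D
Z(25)−P(15): 10 → K
H(7)−Y(24): -17≡9 → J
A(0)−A(0): 0 → A
A(0)−P(15): -15≡11 → L
J(9)−Y(24): -15≡11 → L
Y(24)−A(0): 24 → Y
M(12)−P(15): -3≡23 → X
T(19)−Y(24): -5≡21 → V
N(13)−A(0): 13 → N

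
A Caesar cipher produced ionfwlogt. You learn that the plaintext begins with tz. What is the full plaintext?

tzyqhwzre

From the crib: i(8)−t(19)=-11≡15, so the shift is 15.
Subtract 15 from each ciphertext letter:
i(8): 8−15=-7≡19 → t
o(14): 14−15=-1≡25 → z
n(13): 13−15=-2≡24 → y
f(5): 5−15=-10≡16 → q
w(22): 22−15=7 → h
l(11): 11−15=-4≡22 → w
o(14): 14−15=-1≡25 → z
g(6): 6−15=-9≡17 → r
t(19): 19−15=4 → e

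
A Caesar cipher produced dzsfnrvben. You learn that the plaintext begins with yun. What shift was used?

From the crib: d(3)−y(24)=-21≡5, so the shift is 5.

5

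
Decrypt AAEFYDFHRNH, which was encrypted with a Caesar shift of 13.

NNRSLQSUEAU

A(0): 0−13=-13≡13 → N
A(0): 0−13=-13≡13 → N
E(4): 4−13=-9≡17 → R
F(5): 5−13=-8≡18 → S
Y(24): 24−13=11 → L
D(3): 3−13=-10≡16 → Q
F(5): 5−13=-8≡18 → S
H(7): 7−13=-6≡20 → U
R(17): 17−13=4 → E
N(13): 13−13=0 → A
H(7): 7−13=-6≡20 → U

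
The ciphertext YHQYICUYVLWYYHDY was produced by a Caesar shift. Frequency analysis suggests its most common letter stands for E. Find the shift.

The most frequent ciphertext letter is Y (appears 6 times).
Y is position 24; E is position 4.
Shift = 20.

20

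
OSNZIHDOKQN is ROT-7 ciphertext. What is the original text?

O(14): 14−7=7 → H
S(18): 18−7=11 → L
N(13): 13−7=6 → G
Z(25): 25−7=18 → S
I(8): 8−7=1 → B
H(7): 7−7=0 → A
D(3): 3−7=-4≡22 → W
O(14): 14−7=7 → H
K(10): 10−7=3 → D
Q(16): 16−7=9 → J
N(13): 13−7=6 → G

HLGSBAWHDJG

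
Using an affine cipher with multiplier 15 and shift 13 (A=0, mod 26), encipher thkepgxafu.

mohvezunkb

t(19): 15·19+13=298≡12 → m
h(7): 15·7+13=118≡14 → o
k(10): 15·10+13=163≡7 → h
e(4): 15·4+13=73≡21 → v
p(15): 15·15+13=238≡4 → e
g(6): 15·6+13=103≡25 → z
x(23): 15·23+13=358≡20 → u
a(0): 15·0+13=13 → n
f(5): 15·5+13=88≡10 → k
u(20): 15·20+13=313≡1 → b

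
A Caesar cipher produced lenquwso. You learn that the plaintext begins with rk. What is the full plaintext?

rktwacyu

From the crib: l(11)−r(17)=-6≡20, so the shift is 20.
Subtract 20 from each ciphertext letter:
l(11): 11−20=-9≡17 → r
e(4): 4−20=-16≡10 → k
n(13): 13−20=-7≡19 → t
q(16): 16−20=-4≡22 → w
u(20): 20−20=0 → a
w(22): 22−20=2 → c
s(18): 18−20=-2≡24 → y
o(14): 14−20=-6≡20 → u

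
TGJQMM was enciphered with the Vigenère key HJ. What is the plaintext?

MXCHFD

Repeat the key across the ciphertext: HJHJHJ
T(19)−H(7): 12 → M
G(6)−J(9): -3≡23 → X
J(9)−H(7): 2 → C
Q(16)−J(9): 7 → H
M(12)−H(7): 5 → F
M(12)−J(9): 3 → D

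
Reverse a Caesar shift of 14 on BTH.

NFT

B(1): 1−14=-13≡13 → N
T(19): 19−14=5 → F
H(7): 7−14=-7≡19 → T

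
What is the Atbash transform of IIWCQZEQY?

RRDXJAVJB

I(8) → R(17)
I(8) → R(17)
W(22) → D(3)
C(2) → X(23)
Q(16) → J(9)
Z(25) → A(0)
E(4) → V(21)
Q(16) → J(9)
Y(24) → B(1)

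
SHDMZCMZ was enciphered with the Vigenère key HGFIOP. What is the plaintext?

LBYELNFT

Repeat the key across the ciphertext: HGFIOPHG
S(18)−H(7): 11 → L
H(7)−G(6): 1 → B
D(3)−F(5): -2≡24 → Y
M(12)−I(8): 4 → E
Z(25)−O(14): 11 → L
C(2)−P(15): -13≡13 → N
M(12)−H(7): 5 → F
Z(25)−G(6): 19 → T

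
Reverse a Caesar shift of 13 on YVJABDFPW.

LIWNOQSCJ

Y(24): 24−13=11 → L
V(21): 21−13=8 → I
J(9): 9−13=-4≡22 → W
A(0): 0−13=-13≡13 → N
B(1): 1−13=-12≡14 → O
D(3): 3−13=-10≡16 → Q
F(5): 5−13=-8≡18 → S
P(15): 15−13=2 → C
W(22): 22−13=9 → J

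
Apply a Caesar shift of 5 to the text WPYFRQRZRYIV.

W(22): 22+5=27≡1 → B
P(15): 15+5=20 → U
Y(24): 24+5=29≡3 → D
F(5): 5+5=10 → K
R(17): 17+5=22 → W
Q(16): 16+5=21 → V
R(17): 17+5=22 → W
Z(25): 25+5=30≡4 → E
R(17): 17+5=22 → W
Y(24): 24+5=29≡3 → D
I(8): 8+5=13 → N
V(21): 21+5=26≡0 → A

BUDKWVWEWDNA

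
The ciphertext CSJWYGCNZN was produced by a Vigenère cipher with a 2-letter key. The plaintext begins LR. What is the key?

RB

Subtract each crib letter from the matching ciphertext letter (mod 26):
C(2)−L(11)=-9≡17 → R
S(18)−R(17)=1 → B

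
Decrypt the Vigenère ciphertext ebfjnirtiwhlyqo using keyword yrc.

gkdlwgtcgyqjazm

Repeat the key across the ciphertext: yrcyrcyrcyrcyrc
e(4)−y(24): -20≡6 → g
b(1)−r(17): -16≡10 → k
f(5)−c(2): 3 → d
j(9)−y(24): -15≡11 → l
n(13)−r(17): -4≡22 → w
i(8)−c(2): 6 → g
r(17)−y(24): -7≡19 → t
t(19)−r(17): 2 → c
i(8)−c(2): 6 → g
w(22)−y(24): -2≡24 → y
h(7)−r(17): -10≡16 → q
l(11)−c(2): 9 → j
y(24)−y(24): 0 → a
q(16)−r(17): -1≡25 → z
o(14)−c(2): 12 → m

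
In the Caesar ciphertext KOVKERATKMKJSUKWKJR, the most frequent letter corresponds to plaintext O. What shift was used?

The most frequent ciphertext letter is K (appears 6 times).
K is position 10; O is position 14.
Shift = -4≡22.

22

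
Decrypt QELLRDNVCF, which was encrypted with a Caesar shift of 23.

THOOUGQYFI

Q(16): 16−23=-7≡19 → T
E(4): 4−23=-19≡7 → H
L(11): 11−23=-12≡14 → O
L(11): 11−23=-12≡14 → O
R(17): 17−23=-6≡20 → U
D(3): 3−23=-20≡6 → G
N(13): 13−23=-10≡16 → Q
V(21): 21−23=-2≡24 → Y
C(2): 2−23=-21≡5 → F
F(5): 5−23=-18≡8 → I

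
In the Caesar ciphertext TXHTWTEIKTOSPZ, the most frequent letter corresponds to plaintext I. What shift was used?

11

The most frequent ciphertext letter is T (appears 4 times).
T is position 19; I is position 8.
Shift = 11.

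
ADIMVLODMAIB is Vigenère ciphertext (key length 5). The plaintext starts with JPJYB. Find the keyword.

Subtract each crib letter from the matching ciphertext letter (mod 26):
A(0)−J(9)=-9≡17 → R
D(3)−P(15)=-12≡14 → O
I(8)−J(9)=-1≡25 → Z
M(12)−Y(24)=-12≡14 → O
V(21)−B(1)=20 → U

ROZOU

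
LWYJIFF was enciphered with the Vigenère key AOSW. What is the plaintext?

LIGNIRN

Repeat the key across the ciphertext: AOSWAOS
L(11)−A(0): 11 → L
W(22)−O(14): 8 → I
Y(24)−S(18): 6 → G
J(9)−W(22): -13≡13 → N
I(8)−A(0): 8 → I
F(5)−O(14): -9≡17 → R
F(5)−S(18): -13≡13 → N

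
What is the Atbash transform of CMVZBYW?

C(2) → X(23)
M(12) → N(13)
V(21) → E(4)
Z(25) → A(0)
B(1) → Y(24)
Y(24) → B(1)
W(22) → D(3)

XNEAYBD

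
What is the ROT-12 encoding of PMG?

BYS

P(15): 15+12=27≡1 → B
M(12): 12+12=24 → Y
G(6): 6+12=18 → S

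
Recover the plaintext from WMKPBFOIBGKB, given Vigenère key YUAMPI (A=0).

YSKDMXQOBUVT

Repeat the key across the ciphertext: YUAMPIYUAMPI
W(22)−Y(24): -2≡24 → Y
M(12)−U(20): -8≡18 → S
K(10)−A(0): 10 → K
P(15)−M(12): 3 → D
B(1)−P(15): -14≡12 → M
F(5)−I(8): -3≡23 → X
O(14)−Y(24): -10≡16 → Q
I(8)−U(20): -12≡14 → O
B(1)−A(0): 1 → B
G(6)−M(12): -6≡20 → U
K(10)−P(15): -5≡21 → V
B(1)−I(8): -7≡19 → T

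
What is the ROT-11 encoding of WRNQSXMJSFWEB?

HCYBDIXUDQHPM

W(22): 22+11=33≡7 → H
R(17): 17+11=28≡2 → C
N(13): 13+11=24 → Y
Q(16): 16+11=27≡1 → B
S(18): 18+11=29≡3 → D
X(23): 23+11=34≡8 → I
M(12): 12+11=23 → X
J(9): 9+11=20 → U
S(18): 18+11=29≡3 → D
F(5): 5+11=16 → Q
W(22): 22+11=33≡7 → H
E(4): 4+11=15 → P
B(1): 1+11=12 → M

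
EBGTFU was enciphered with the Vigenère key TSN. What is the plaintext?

LJTANH

Repeat the key across the ciphertext: TSNTSN
E(4)−T(19): -15≡11 → L
B(1)−S(18): -17≡9 → J
G(6)−N(13): -7≡19 → T
T(19)−T(19): 0 → A
F(5)−S(18): -13≡13 → N
U(20)−N(13): 7 → H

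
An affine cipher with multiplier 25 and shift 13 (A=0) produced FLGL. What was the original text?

The inverse of 25 mod 26 is 25, since 25·25=625≡1. Apply D(y)=25·(y−13) mod 26:
F(5): 25·(5−13)=-200≡8 → I
L(11): 25·(11−13)=-50≡2 → C
G(6): 25·(6−13)=-175≡7 → H
L(11): 25·(11−13)=-50≡2 → C

ICHC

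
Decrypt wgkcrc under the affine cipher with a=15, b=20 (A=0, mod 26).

ogiefe

The inverse of 15 mod 26 is 7, since 15·7=105≡1. Apply D(y)=7·(y−20) mod 26:
w(22): 7·(22−20)=14 → o
g(6): 7·(6−20)=-98≡6 → g
k(10): 7·(10−20)=-70≡8 → i
c(2): 7·(2−20)=-126≡4 → e
r(17): 7·(17−20)=-21≡5 → f
c(2): 7·(2−20)=-126≡4 → e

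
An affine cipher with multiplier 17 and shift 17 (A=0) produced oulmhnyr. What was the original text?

jrspemfa

The inverse of 17 mod 26 is 23, since 17·23=391≡1. Apply D(y)=23·(y−17) mod 26:
o(14): 23·(14−17)=-69≡9 → j
u(20): 23·(20−17)=69≡17 → r
l(11): 23·(11−17)=-138≡18 → s
m(12): 23·(12−17)=-115≡15 → p
h(7): 23·(7−17)=-230≡4 → e
n(13): 23·(13−17)=-92≡12 → m
y(24): 23·(24−17)=161≡5 → f
r(17): 23·(17−17)=0 → a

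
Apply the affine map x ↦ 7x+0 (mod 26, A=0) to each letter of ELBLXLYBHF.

E(4): 7·4+0=28≡2 → C
L(11): 7·11+0=77≡25 → Z
B(1): 7·1+0=7 → H
L(11): 7·11+0=77≡25 → Z
X(23): 7·23+0=161≡5 → F
L(11): 7·11+0=77≡25 → Z
Y(24): 7·24+0=168≡12 → M
B(1): 7·1+0=7 → H
H(7): 7·7+0=49≡23 → X
F(5): 7·5+0=35≡9 → J

CZHZFZMHXJ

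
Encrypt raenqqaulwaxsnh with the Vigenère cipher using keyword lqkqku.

Repeat the key across the message: lqkqkulqkqkulqk
r(17)+l(11): 28≡2 → c
a(0)+q(16): 16 → q
e(4)+k(10): 14 → o
n(13)+q(16): 29≡3 → d
q(16)+k(10): 26≡0 → a
q(16)+u(20): 36≡10 → k
a(0)+l(11): 11 → l
u(20)+q(16): 36≡10 → k
l(11)+k(10): 21 → v
w(22)+q(16): 38≡12 → m
a(0)+k(10): 10 → k
x(23)+u(20): 43≡17 → r
s(18)+l(11): 29≡3 → d
n(13)+q(16): 29≡3 → d
h(7)+k(10): 17 → r

cqodaklkvmkrddr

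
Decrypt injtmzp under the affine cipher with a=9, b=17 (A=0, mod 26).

The inverse of 9 mod 26 is 3, since 9·3=27≡1. Apply D(y)=3·(y−17) mod 26:
i(8): 3·(8−17)=-27≡25 → z
n(13): 3·(13−17)=-12≡14 → o
j(9): 3·(9−17)=-24≡2 → c
t(19): 3·(19−17)=6 → g
m(12): 3·(12−17)=-15≡11 → l
z(25): 3·(25−17)=24 → y
p(15): 3·(15−17)=-6≡20 → u

zocglyu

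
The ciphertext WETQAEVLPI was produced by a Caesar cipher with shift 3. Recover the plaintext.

W(22): 22−3=19 → T
E(4): 4−3=1 → B
T(19): 19−3=16 → Q
Q(16): 16−3=13 → N
A(0): 0−3=-3≡23 → X
E(4): 4−3=1 → B
V(21): 21−3=18 → S
L(11): 11−3=8 → I
P(15): 15−3=12 → M
I(8): 8−3=5 → F

TBQNXBSIMF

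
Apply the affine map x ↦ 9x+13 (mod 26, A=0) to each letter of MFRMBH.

M(12): 9·12+13=121≡17 → R
F(5): 9·5+13=58≡6 → G
R(17): 9·17+13=166≡10 → K
M(12): 9·12+13=121≡17 → R
B(1): 9·1+13=22 → W
H(7): 9·7+13=76≡24 → Y

RGKRWY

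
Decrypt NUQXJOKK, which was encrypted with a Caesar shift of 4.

N(13): 13−4=9 → J
U(20): 20−4=16 → Q
Q(16): 16−4=12 → M
X(23): 23−4=19 → T
J(9): 9−4=5 → F
O(14): 14−4=10 → K
K(10): 10−4=6 → G
K(10): 10−4=6 → G

JQMTFKGG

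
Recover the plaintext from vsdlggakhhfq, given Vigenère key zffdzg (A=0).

Repeat the key across the ciphertext: zffdzgzffdzg
v(21)−z(25): -4≡22 → w
s(18)−f(5): 13 → n
d(3)−f(5): -2≡24 → y
l(11)−d(3): 8 → i
g(6)−z(25): -19≡7 → h
g(6)−g(6): 0 → a
a(0)−z(25): -25≡1 → b
k(10)−f(5): 5 → f
h(7)−f(5): 2 → c
h(7)−d(3): 4 → e
f(5)−z(25): -20≡6 → g
q(16)−g(6): 10 → k

wnyihabfcegk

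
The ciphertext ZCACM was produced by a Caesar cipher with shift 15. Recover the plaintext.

KNLNX

Z(25): 25−15=10 → K
C(2): 2−15=-13≡13 → N
A(0): 0−15=-15≡11 → L
C(2): 2−15=-13≡13 → N
M(12): 12−15=-3≡23 → X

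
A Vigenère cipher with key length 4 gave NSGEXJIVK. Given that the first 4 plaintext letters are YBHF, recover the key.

PRZZ

Subtract each crib letter from the matching ciphertext letter (mod 26):
N(13)−Y(24)=-11≡15 → P
S(18)−B(1)=17 → R
G(6)−H(7)=-1≡25 → Z
E(4)−F(5)=-1≡25 → Z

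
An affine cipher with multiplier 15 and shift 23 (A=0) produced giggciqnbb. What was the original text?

The inverse of 15 mod 26 is 7, since 15·7=105≡1. Apply D(y)=7·(y−23) mod 26:
g(6): 7·(6−23)=-119≡11 → l
i(8): 7·(8−23)=-105≡25 → z
g(6): 7·(6−23)=-119≡11 → l
g(6): 7·(6−23)=-119≡11 → l
c(2): 7·(2−23)=-147≡9 → j
i(8): 7·(8−23)=-105≡25 → z
q(16): 7·(16−23)=-49≡3 → d
n(13): 7·(13−23)=-70≡8 → i
b(1): 7·(1−23)=-154≡2 → c
b(1): 7·(1−23)=-154≡2 → c

lzlljzdicc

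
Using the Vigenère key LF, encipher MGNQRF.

Repeat the key across the message: LFLFLF
M(12)+L(11): 23 → X
G(6)+F(5): 11 → L
N(13)+L(11): 24 → Y
Q(16)+F(5): 21 → V
R(17)+L(11): 28≡2 → C
F(5)+F(5): 10 → K

XLYVCK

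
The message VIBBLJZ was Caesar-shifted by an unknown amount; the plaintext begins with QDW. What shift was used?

From the crib: V(21)−Q(16)=5, so the shift is 5.

5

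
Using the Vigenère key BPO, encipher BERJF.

CTFKU

Repeat the key across the message: BPOBP
B(1)+B(1): 2 → C
E(4)+P(15): 19 → T
R(17)+O(14): 31≡5 → F
J(9)+B(1): 10 → K
F(5)+P(15): 20 → U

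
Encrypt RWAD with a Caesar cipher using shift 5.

WBFI

R(17): 17+5=22 → W
W(22): 22+5=27≡1 → B
A(0): 0+5=5 → F
D(3): 3+5=8 → I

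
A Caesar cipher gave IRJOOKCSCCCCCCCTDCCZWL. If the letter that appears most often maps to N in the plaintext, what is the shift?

The most frequent ciphertext letter is C (appears 10 times).
C is position 2; N is position 13.
Shift = -11≡15.

15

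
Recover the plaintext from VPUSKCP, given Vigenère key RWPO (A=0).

Repeat the key across the ciphertext: RWPORWP
V(21)−R(17): 4 → E
P(15)−W(22): -7≡19 → T
U(20)−P(15): 5 → F
S(18)−O(14): 4 → E
K(10)−R(17): -7≡19 → T
C(2)−W(22): -20≡6 → G
P(15)−P(15): 0 → A

ETFETGA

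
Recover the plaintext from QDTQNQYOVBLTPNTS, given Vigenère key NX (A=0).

DGGTATLRIEYWCQGV

Repeat the key across the ciphertext: NXNXNXNXNXNXNXNX
Q(16)−N(13): 3 → D
D(3)−X(23): -20≡6 → G
T(19)−N(13): 6 → G
Q(16)−X(23): -7≡19 → T
N(13)−N(13): 0 → A
Q(16)−X(23): -7≡19 → T
Y(24)−N(13): 11 → L
O(14)−X(23): -9≡17 → R
V(21)−N(13): 8 → I
B(1)−X(23): -22≡4 → E
L(11)−N(13): -2≡24 → Y
T(19)−X(23): -4≡22 → W
P(15)−N(13): 2 → C
N(13)−X(23): -10≡16 → Q
T(19)−N(13): 6 → G
S(18)−X(23): -5≡21 → V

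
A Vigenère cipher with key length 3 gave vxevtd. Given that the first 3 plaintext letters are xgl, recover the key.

yrt

Subtract each crib letter from the matching ciphertext letter (mod 26):
v(21)−x(23)=-2≡24 → y
x(23)−g(6)=17 → r
e(4)−l(11)=-7≡19 → t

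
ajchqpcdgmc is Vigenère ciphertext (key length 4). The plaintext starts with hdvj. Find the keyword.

Subtract each crib letter from the matching ciphertext letter (mod 26):
a(0)−h(7)=-7≡19 → t
j(9)−d(3)=6 → g
c(2)−v(21)=-19≡7 → h
h(7)−j(9)=-2≡24 → y

tghy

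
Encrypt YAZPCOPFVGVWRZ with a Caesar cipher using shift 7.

FHGWJVWMCNCDYG

Y(24): 24+7=31≡5 → F
A(0): 0+7=7 → H
Z(25): 25+7=32≡6 → G
P(15): 15+7=22 → W
C(2): 2+7=9 → J
O(14): 14+7=21 → V
P(15): 15+7=22 → W
F(5): 5+7=12 → M
V(21): 21+7=28≡2 → C
G(6): 6+7=13 → N
V(21): 21+7=28≡2 → C
W(22): 22+7=29≡3 → D
R(17): 17+7=24 → Y
Z(25): 25+7=32≡6 → G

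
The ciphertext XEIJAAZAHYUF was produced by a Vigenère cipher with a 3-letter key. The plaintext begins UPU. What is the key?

Subtract each crib letter from the matching ciphertext letter (mod 26):
X(23)−U(20)=3 → D
E(4)−P(15)=-11≡15 → P
I(8)−U(20)=-12≡14 → O

DPO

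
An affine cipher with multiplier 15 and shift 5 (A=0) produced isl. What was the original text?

vnq

The inverse of 15 mod 26 is 7, since 15·7=105≡1. Apply D(y)=7·(y−5) mod 26:
i(8): 7·(8−5)=21 → v
s(18): 7·(18−5)=91≡13 → n
l(11): 7·(11−5)=42≡16 → q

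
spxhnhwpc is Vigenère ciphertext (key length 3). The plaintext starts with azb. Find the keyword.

Subtract each crib letter from the matching ciphertext letter (mod 26):
s(18)−a(0)=18 → s
p(15)−z(25)=-10≡16 → q
x(23)−b(1)=22 → w

sqw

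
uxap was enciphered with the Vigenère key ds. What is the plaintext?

rfxx

Repeat the key across the ciphertext: dsds
u(20)−d(3): 17 → r
x(23)−s(18): 5 → f
a(0)−d(3): -3≡23 → x
p(15)−s(18): -3≡23 → x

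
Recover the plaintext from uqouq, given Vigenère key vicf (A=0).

Repeat the key across the ciphertext: vicfv
u(20)−v(21): -1≡25 → z
q(16)−i(8): 8 → i
o(14)−c(2): 12 → m
u(20)−f(5): 15 → p
q(16)−v(21): -5≡21 → v

zimpv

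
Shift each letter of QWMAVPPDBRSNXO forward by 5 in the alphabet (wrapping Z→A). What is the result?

VBRFAUUIGWXSCT

Q(16): 16+5=21 → V
W(22): 22+5=27≡1 → B
M(12): 12+5=17 → R
A(0): 0+5=5 → F
V(21): 21+5=26≡0 → A
P(15): 15+5=20 → U
P(15): 15+5=20 → U
D(3): 3+5=8 → I
B(1): 1+5=6 → G
R(17): 17+5=22 → W
S(18): 18+5=23 → X
N(13): 13+5=18 → S
X(23): 23+5=28≡2 → C
O(14): 14+5=19 → T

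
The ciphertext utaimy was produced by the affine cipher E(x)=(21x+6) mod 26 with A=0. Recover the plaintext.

The inverse of 21 mod 26 is 5, since 21·5=105≡1. Apply D(y)=5·(y−6) mod 26:
u(20): 5·(20−6)=70≡18 → s
t(19): 5·(19−6)=65≡13 → n
a(0): 5·(0−6)=-30≡22 → w
i(8): 5·(8−6)=10 → k
m(12): 5·(12−6)=30≡4 → e
y(24): 5·(24−6)=90≡12 → m

snwkem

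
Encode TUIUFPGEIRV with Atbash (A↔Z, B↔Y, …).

GFRFUKTVRIE

T(19) → G(6)
U(20) → F(5)
I(8) → R(17)
U(20) → F(5)
F(5) → U(20)
P(15) → K(10)
G(6) → T(19)
E(4) → V(21)
I(8) → R(17)
R(17) → I(8)
V(21) → E(4)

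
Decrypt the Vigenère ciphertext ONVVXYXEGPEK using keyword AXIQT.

OQNFEYAWQWEN

Repeat the key across the ciphertext: AXIQTAXIQTAX
O(14)−A(0): 14 → O
N(13)−X(23): -10≡16 → Q
V(21)−I(8): 13 → N
V(21)−Q(16): 5 → F
X(23)−T(19): 4 → E
Y(24)−A(0): 24 → Y
X(23)−X(23): 0 → A
E(4)−I(8): -4≡22 → W
G(6)−Q(16): -10≡16 → Q
P(15)−T(19): -4≡22 → W
E(4)−A(0): 4 → E
K(10)−X(23): -13≡13 → N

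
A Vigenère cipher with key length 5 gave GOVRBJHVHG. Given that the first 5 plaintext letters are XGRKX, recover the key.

JIEHE

Subtract each crib letter from the matching ciphertext letter (mod 26):
G(6)−X(23)=-17≡9 → J
O(14)−G(6)=8 → I
V(21)−R(17)=4 → E
R(17)−K(10)=7 → H
B(1)−X(23)=-22≡4 → E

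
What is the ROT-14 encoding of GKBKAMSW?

G(6): 6+14=20 → U
K(10): 10+14=24 → Y
B(1): 1+14=15 → P
K(10): 10+14=24 → Y
A(0): 0+14=14 → O
M(12): 12+14=26≡0 → A
S(18): 18+14=32≡6 → G
W(22): 22+14=36≡10 → K

UYPYOAGK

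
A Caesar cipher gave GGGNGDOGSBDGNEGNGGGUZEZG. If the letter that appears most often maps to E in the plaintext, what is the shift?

The most frequent ciphertext letter is G (appears 11 times).
G is position 6; E is position 4.
Shift = 2.

2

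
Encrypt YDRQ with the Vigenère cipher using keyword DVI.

Repeat the key across the message: DVID
Y(24)+D(3): 27≡1 → B
D(3)+V(21): 24 → Y
R(17)+I(8): 25 → Z
Q(16)+D(3): 19 → T

BYZT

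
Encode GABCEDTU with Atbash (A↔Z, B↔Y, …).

G(6) → T(19)
A(0) → Z(25)
B(1) → Y(24)
C(2) → X(23)
E(4) → V(21)
D(3) → W(22)
T(19) → G(6)
U(20) → F(5)

TZYXVWGF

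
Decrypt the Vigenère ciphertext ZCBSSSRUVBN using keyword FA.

UCWSNSMUQBI

Repeat the key across the ciphertext: FAFAFAFAFAF
Z(25)−F(5): 20 → U
C(2)−A(0): 2 → C
B(1)−F(5): -4≡22 → W
S(18)−A(0): 18 → S
S(18)−F(5): 13 → N
S(18)−A(0): 18 → S
R(17)−F(5): 12 → M
U(20)−A(0): 20 → U
V(21)−F(5): 16 → Q
B(1)−A(0): 1 → B
N(13)−F(5): 8 → I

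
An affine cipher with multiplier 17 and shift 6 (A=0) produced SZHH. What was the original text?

The inverse of 17 mod 26 is 23, since 17·23=391≡1. Apply D(y)=23·(y−6) mod 26:
S(18): 23·(18−6)=276≡16 → Q
Z(25): 23·(25−6)=437≡21 → V
H(7): 23·(7−6)=23 → X
H(7): 23·(7−6)=23 → X

QVXX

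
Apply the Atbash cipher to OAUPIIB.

O(14) → L(11)
A(0) → Z(25)
U(20) → F(5)
P(15) → K(10)
I(8) → R(17)
I(8) → R(17)
B(1) → Y(24)

LZFKRRY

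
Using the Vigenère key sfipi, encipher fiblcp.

Repeat the key across the message: sfipis
f(5)+s(18): 23 → x
i(8)+f(5): 13 → n
b(1)+i(8): 9 → j
l(11)+p(15): 26≡0 → a
c(2)+i(8): 10 → k
p(15)+s(18): 33≡7 → h

xnjakh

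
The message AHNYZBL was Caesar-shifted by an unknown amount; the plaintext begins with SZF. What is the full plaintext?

From the crib: A(0)−S(18)=-18≡8, so the shift is 8.
Subtract 8 from each ciphertext letter:
A(0): 0−8=-8≡18 → S
H(7): 7−8=-1≡25 → Z
N(13): 13−8=5 → F
Y(24): 24−8=16 → Q
Z(25): 25−8=17 → R
B(1): 1−8=-7≡19 → T
L(11): 11−8=3 → D

SZFQRTD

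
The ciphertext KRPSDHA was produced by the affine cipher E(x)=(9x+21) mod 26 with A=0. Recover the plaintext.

TOIRYKP

The inverse of 9 mod 26 is 3, since 9·3=27≡1. Apply D(y)=3·(y−21) mod 26:
K(10): 3·(10−21)=-33≡19 → T
R(17): 3·(17−21)=-12≡14 → O
P(15): 3·(15−21)=-18≡8 → I
S(18): 3·(18−21)=-9≡17 → R
D(3): 3·(3−21)=-54≡24 → Y
H(7): 3·(7−21)=-42≡10 → K
A(0): 3·(0−21)=-63≡15 → P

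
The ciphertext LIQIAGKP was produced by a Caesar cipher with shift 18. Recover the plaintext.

L(11): 11−18=-7≡19 → T
I(8): 8−18=-10≡16 → Q
Q(16): 16−18=-2≡24 → Y
I(8): 8−18=-10≡16 → Q
A(0): 0−18=-18≡8 → I
G(6): 6−18=-12≡14 → O
K(10): 10−18=-8≡18 → S
P(15): 15−18=-3≡23 → X

TQYQIOSX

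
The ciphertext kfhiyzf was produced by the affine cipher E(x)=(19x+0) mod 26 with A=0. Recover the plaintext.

The inverse of 19 mod 26 is 11, since 19·11=209≡1. Apply D(y)=11·(y−0) mod 26:
k(10): 11·(10−0)=110≡6 → g
f(5): 11·(5−0)=55≡3 → d
h(7): 11·(7−0)=77≡25 → z
i(8): 11·(8−0)=88≡10 → k
y(24): 11·(24−0)=264≡4 → e
z(25): 11·(25−0)=275≡15 → p
f(5): 11·(5−0)=55≡3 → d

gdzkepd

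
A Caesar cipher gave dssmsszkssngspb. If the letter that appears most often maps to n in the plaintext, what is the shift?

5

The most frequent ciphertext letter is s (appears 7 times).
s is position 18; n is position 13.
Shift = 5.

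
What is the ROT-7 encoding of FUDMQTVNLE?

MBKTXACUSL

F(5): 5+7=12 → M
U(20): 20+7=27≡1 → B
D(3): 3+7=10 → K
M(12): 12+7=19 → T
Q(16): 16+7=23 → X
T(19): 19+7=26≡0 → A
V(21): 21+7=28≡2 → C
N(13): 13+7=20 → U
L(11): 11+7=18 → S
E(4): 4+7=11 → L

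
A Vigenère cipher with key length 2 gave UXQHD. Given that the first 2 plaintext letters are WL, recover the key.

Subtract each crib letter from the matching ciphertext letter (mod 26):
U(20)−W(22)=-2≡24 → Y
X(23)−L(11)=12 → M

YM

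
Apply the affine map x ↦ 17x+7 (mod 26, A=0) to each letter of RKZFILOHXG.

R(17): 17·17+7=296≡10 → K
K(10): 17·10+7=177≡21 → V
Z(25): 17·25+7=432≡16 → Q
F(5): 17·5+7=92≡14 → O
I(8): 17·8+7=143≡13 → N
L(11): 17·11+7=194≡12 → M
O(14): 17·14+7=245≡11 → L
H(7): 17·7+7=126≡22 → W
X(23): 17·23+7=398≡8 → I
G(6): 17·6+7=109≡5 → F

KVQONMLWIF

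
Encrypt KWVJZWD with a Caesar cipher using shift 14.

K(10): 10+14=24 → Y
W(22): 22+14=36≡10 → K
V(21): 21+14=35≡9 → J
J(9): 9+14=23 → X
Z(25): 25+14=39≡13 → N
W(22): 22+14=36≡10 → K
D(3): 3+14=17 → R

YKJXNKR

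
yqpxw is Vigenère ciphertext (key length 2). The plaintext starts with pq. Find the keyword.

Subtract each crib letter from the matching ciphertext letter (mod 26):
y(24)−p(15)=9 → j
q(16)−q(16)=0 → a

ja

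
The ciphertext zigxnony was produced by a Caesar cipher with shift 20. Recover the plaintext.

fomdtute

z(25): 25−20=5 → f
i(8): 8−20=-12≡14 → o
g(6): 6−20=-14≡12 → m
x(23): 23−20=3 → d
n(13): 13−20=-7≡19 → t
o(14): 14−20=-6≡20 → u
n(13): 13−20=-7≡19 → t
y(24): 24−20=4 → e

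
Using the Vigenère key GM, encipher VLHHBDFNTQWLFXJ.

BXNTHPLZZCCXLJP

Repeat the key across the message: GMGMGMGMGMGMGMG
V(21)+G(6): 27≡1 → B
L(11)+M(12): 23 → X
H(7)+G(6): 13 → N
H(7)+M(12): 19 → T
B(1)+G(6): 7 → H
D(3)+M(12): 15 → P
F(5)+G(6): 11 → L
N(13)+M(12): 25 → Z
T(19)+G(6): 25 → Z
Q(16)+M(12): 28≡2 → C
W(22)+G(6): 28≡2 → C
L(11)+M(12): 23 → X
F(5)+G(6): 11 → L
X(23)+M(12): 35≡9 → J
J(9)+G(6): 15 → P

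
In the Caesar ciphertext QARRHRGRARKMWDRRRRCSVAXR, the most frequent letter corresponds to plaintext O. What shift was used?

The most frequent ciphertext letter is R (appears 10 times).
R is position 17; O is position 14.
Shift = 3.

3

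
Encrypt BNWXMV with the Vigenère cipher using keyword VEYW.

WRUTHZ

Repeat the key across the message: VEYWVE
B(1)+V(21): 22 → W
N(13)+E(4): 17 → R
W(22)+Y(24): 46≡20 → U
X(23)+W(22): 45≡19 → T
M(12)+V(21): 33≡7 → H
V(21)+E(4): 25 → Z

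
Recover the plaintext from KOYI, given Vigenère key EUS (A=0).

GUGE

Repeat the key across the ciphertext: EUSE
K(10)−E(4): 6 → G
O(14)−U(20): -6≡20 → U
Y(24)−S(18): 6 → G
I(8)−E(4): 4 → E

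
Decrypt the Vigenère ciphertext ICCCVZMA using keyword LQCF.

Repeat the key across the ciphertext: LQCFLQCF
I(8)−L(11): -3≡23 → X
C(2)−Q(16): -14≡12 → M
C(2)−C(2): 0 → A
C(2)−F(5): -3≡23 → X
V(21)−L(11): 10 → K
Z(25)−Q(16): 9 → J
M(12)−C(2): 10 → K
A(0)−F(5): -5≡21 → V

XMAXKJKV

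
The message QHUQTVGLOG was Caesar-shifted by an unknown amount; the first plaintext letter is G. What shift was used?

10

From the crib: Q(16)−G(6)=10, so the shift is 10.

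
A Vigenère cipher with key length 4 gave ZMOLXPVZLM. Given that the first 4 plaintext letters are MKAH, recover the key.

NCOE

Subtract each crib letter from the matching ciphertext letter (mod 26):
Z(25)−M(12)=13 → N
M(12)−K(10)=2 → C
O(14)−A(0)=14 → O
L(11)−H(7)=4 → E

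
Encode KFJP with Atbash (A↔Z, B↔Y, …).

PUQK

K(10) → P(15)
F(5) → U(20)
J(9) → Q(16)
P(15) → K(10)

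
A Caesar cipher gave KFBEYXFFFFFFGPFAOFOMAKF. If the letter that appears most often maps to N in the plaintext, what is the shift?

18

The most frequent ciphertext letter is F (appears 10 times).
F is position 5; N is position 13.
Shift = -8≡18.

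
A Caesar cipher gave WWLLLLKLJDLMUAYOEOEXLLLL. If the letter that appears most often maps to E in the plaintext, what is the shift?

The most frequent ciphertext letter is L (appears 10 times).
L is position 11; E is position 4.
Shift = 7.

7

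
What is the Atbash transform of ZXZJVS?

ACAQEH

Z(25) → A(0)
X(23) → C(2)
Z(25) → A(0)
J(9) → Q(16)
V(21) → E(4)
S(18) → H(7)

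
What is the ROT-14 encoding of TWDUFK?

T(19): 19+14=33≡7 → H
W(22): 22+14=36≡10 → K
D(3): 3+14=17 → R
U(20): 20+14=34≡8 → I
F(5): 5+14=19 → T
K(10): 10+14=24 → Y

HKRITY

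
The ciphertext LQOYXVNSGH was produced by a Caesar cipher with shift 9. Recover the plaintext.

CHFPOMEJXY

L(11): 11−9=2 → C
Q(16): 16−9=7 → H
O(14): 14−9=5 → F
Y(24): 24−9=15 → P
X(23): 23−9=14 → O
V(21): 21−9=12 → M
N(13): 13−9=4 → E
S(18): 18−9=9 → J
G(6): 6−9=-3≡23 → X
H(7): 7−9=-2≡24 → Y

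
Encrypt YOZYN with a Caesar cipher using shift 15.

Y(24): 24+15=39≡13 → N
O(14): 14+15=29≡3 → D
Z(25): 25+15=40≡14 → O
Y(24): 24+15=39≡13 → N
N(13): 13+15=28≡2 → C

NDONC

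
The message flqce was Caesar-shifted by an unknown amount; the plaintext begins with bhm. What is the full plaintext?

From the crib: f(5)−b(1)=4, so the shift is 4.
Subtract 4 from each ciphertext letter:
f(5): 5−4=1 → b
l(11): 11−4=7 → h
q(16): 16−4=12 → m
c(2): 2−4=-2≡24 → y
e(4): 4−4=0 → a

bhmya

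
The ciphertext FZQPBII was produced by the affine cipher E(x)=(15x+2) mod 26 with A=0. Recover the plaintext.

VFUNTQQ

The inverse of 15 mod 26 is 7, since 15·7=105≡1. Apply D(y)=7·(y−2) mod 26:
F(5): 7·(5−2)=21 → V
Z(25): 7·(25−2)=161≡5 → F
Q(16): 7·(16−2)=98≡20 → U
P(15): 7·(15−2)=91≡13 → N
B(1): 7·(1−2)=-7≡19 → T
I(8): 7·(8−2)=42≡16 → Q
I(8): 7·(8−2)=42≡16 → Q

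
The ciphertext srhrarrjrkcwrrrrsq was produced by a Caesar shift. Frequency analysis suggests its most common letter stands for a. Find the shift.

17

The most frequent ciphertext letter is r (appears 9 times).
r is position 17; a is position 0.
Shift = 17.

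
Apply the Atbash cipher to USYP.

U(20) → F(5)
S(18) → H(7)
Y(24) → B(1)
P(15) → K(10)

FHBK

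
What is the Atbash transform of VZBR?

V(21) → E(4)
Z(25) → A(0)
B(1) → Y(24)
R(17) → I(8)

EAYI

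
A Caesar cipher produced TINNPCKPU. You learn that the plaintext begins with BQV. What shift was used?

From the crib: T(19)−B(1)=18, so the shift is 18.

18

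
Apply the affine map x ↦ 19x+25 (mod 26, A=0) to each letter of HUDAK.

CPEZH

H(7): 19·7+25=158≡2 → C
U(20): 19·20+25=405≡15 → P
D(3): 19·3+25=82≡4 → E
A(0): 19·0+25=25 → Z
K(10): 19·10+25=215≡7 → H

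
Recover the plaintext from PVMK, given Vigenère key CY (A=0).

Repeat the key across the ciphertext: CYCY
P(15)−C(2): 13 → N
V(21)−Y(24): -3≡23 → X
M(12)−C(2): 10 → K
K(10)−Y(24): -14≡12 → M

NXKM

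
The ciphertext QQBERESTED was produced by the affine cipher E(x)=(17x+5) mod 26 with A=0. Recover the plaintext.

The inverse of 17 mod 26 is 23, since 17·23=391≡1. Apply D(y)=23·(y−5) mod 26:
Q(16): 23·(16−5)=253≡19 → T
Q(16): 23·(16−5)=253≡19 → T
B(1): 23·(1−5)=-92≡12 → M
E(4): 23·(4−5)=-23≡3 → D
R(17): 23·(17−5)=276≡16 → Q
E(4): 23·(4−5)=-23≡3 → D
S(18): 23·(18−5)=299≡13 → N
T(19): 23·(19−5)=322≡10 → K
E(4): 23·(4−5)=-23≡3 → D
D(3): 23·(3−5)=-46≡6 → G

TTMDQDNKDG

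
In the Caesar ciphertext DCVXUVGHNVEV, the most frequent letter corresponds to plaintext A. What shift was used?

The most frequent ciphertext letter is V (appears 4 times).
V is position 21; A is position 0.
Shift = 21.

21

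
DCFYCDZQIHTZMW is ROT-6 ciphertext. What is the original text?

D(3): 3−6=-3≡23 → X
C(2): 2−6=-4≡22 → W
F(5): 5−6=-1≡25 → Z
Y(24): 24−6=18 → S
C(2): 2−6=-4≡22 → W
D(3): 3−6=-3≡23 → X
Z(25): 25−6=19 → T
Q(16): 16−6=10 → K
I(8): 8−6=2 → C
H(7): 7−6=1 → B
T(19): 19−6=13 → N
Z(25): 25−6=19 → T
M(12): 12−6=6 → G
W(22): 22−6=16 → Q

XWZSWXTKCBNTGQ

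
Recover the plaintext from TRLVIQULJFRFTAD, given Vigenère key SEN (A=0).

BNYDEDCHWNNSBWQ

Repeat the key across the ciphertext: SENSENSENSENSEN
T(19)−S(18): 1 → B
R(17)−E(4): 13 → N
L(11)−N(13): -2≡24 → Y
V(21)−S(18): 3 → D
I(8)−E(4): 4 → E
Q(16)−N(13): 3 → D
U(20)−S(18): 2 → C
L(11)−E(4): 7 → H
J(9)−N(13): -4≡22 → W
F(5)−S(18): -13≡13 → N
R(17)−E(4): 13 → N
F(5)−N(13): -8≡18 → S
T(19)−S(18): 1 → B
A(0)−E(4): -4≡22 → W
D(3)−N(13): -10≡16 → Q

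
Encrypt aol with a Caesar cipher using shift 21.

a(0): 0+21=21 → v
o(14): 14+21=35≡9 → j
l(11): 11+21=32≡6 → g

vjg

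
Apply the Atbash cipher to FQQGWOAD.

F(5) → U(20)
Q(16) → J(9)
Q(16) → J(9)
G(6) → T(19)
W(22) → D(3)
O(14) → L(11)
A(0) → Z(25)
D(3) → W(22)

UJJTDLZW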